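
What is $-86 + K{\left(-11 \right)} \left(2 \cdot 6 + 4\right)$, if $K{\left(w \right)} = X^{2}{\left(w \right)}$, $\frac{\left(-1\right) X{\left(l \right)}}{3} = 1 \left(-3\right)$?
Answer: $1210$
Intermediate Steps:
$X{\left(l \right)} = 9$ ($X{\left(l \right)} = - 3 \cdot 1 \left(-3\right) = \left(-3\right) \left(-3\right) = 9$)
$K{\left(w \right)} = 81$ ($K{\left(w \right)} = 9^{2} = 81$)
$-86 + K{\left(-11 \right)} \left(2 \cdot 6 + 4\right) = -86 + 81 \left(2 \cdot 6 + 4\right) = -86 + 81 \left(12 + 4\right) = -86 + 81 \cdot 16 = -86 + 1296 = 1210$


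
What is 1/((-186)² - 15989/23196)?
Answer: 23196/802472827 ≈ 2.8906e-5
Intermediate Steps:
1/((-186)² - 15989/23196) = 1/(34596 - 15989*1/23196) = 1/(34596 - 15989/23196) = 1/(802472827/23196) = 23196/802472827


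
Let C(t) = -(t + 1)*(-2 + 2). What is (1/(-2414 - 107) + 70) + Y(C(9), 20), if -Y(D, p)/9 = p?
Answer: -277311/2521 ≈ -110.00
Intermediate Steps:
C(t) = 0 (C(t) = -(1 + t)*0 = -1*0 = 0)
Y(D, p) = -9*p
(1/(-2414 - 107) + 70) + Y(C(9), 20) = (1/(-2414 - 107) + 70) - 9*20 = (1/(-2521) + 70) - 180 = (-1/2521 + 70) - 180 = 176469/2521 - 180 = -277311/2521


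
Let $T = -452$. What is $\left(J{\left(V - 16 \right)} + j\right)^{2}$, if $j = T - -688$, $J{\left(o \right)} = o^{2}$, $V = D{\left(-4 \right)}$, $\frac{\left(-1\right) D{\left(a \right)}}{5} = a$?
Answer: $63504$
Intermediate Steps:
$D{\left(a \right)} = - 5 a$
$V = 20$ ($V = \left(-5\right) \left(-4\right) = 20$)
$j = 236$ ($j = -452 - -688 = -452 + 688 = 236$)
$\left(J{\left(V - 16 \right)} + j\right)^{2} = \left(\left(20 - 16\right)^{2} + 236\right)^{2} = \left(4^{2} + 236\right)^{2} = \left(16 + 236\right)^{2} = 252^{2} = 63504$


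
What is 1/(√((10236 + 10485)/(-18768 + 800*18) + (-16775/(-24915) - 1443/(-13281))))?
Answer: -4*I*√2111151099385384329/11568317549 ≈ -0.5024*I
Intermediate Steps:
1/(√((10236 + 10485)/(-18768 + 800*18) + (-16775/(-24915) - 1443/(-13281)))) = 1/(√(20721/(-18768 + 14400) + (-16775*(-1/24915) - 1443*(-1/13281)))) = 1/(√(20721/(-4368) + (305/453 + 481/4427))) = 1/(√(20721*(-1/4368) + 1568128/2005431)) = 1/(√(-6907/1456 + 1568128/2005431)) = 1/(√(-11568317549/2919907536)) = 1/(I*√2111151099385384329/729976884) = -4*I*√2111151099385384329/11568317549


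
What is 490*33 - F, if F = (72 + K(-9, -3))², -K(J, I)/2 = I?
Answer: 10086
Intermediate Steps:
K(J, I) = -2*I
F = 6084 (F = (72 - 2*(-3))² = (72 + 6)² = 78² = 6084)
490*33 - F = 490*33 - 1*6084 = 16170 - 6084 = 10086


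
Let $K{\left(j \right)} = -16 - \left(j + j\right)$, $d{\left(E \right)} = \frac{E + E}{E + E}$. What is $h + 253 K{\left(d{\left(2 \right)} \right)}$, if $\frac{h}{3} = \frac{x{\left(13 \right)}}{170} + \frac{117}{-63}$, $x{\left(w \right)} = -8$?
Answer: $- \frac{2713029}{595} \approx -4559.7$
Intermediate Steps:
$h = - \frac{3399}{595}$ ($h = 3 \left(- \frac{8}{170} + \frac{117}{-63}\right) = 3 \left(\left(-8\right) \frac{1}{170} + 117 \left(- \frac{1}{63}\right)\right) = 3 \left(- \frac{4}{85} - \frac{13}{7}\right) = 3 \left(- \frac{1133}{595}\right) = - \frac{3399}{595} \approx -5.7126$)
$d{\left(E \right)} = 1$ ($d{\left(E \right)} = \frac{2 E}{2 E} = 2 E \frac{1}{2 E} = 1$)
$K{\left(j \right)} = -16 - 2 j$
$h + 253 K{\left(d{\left(2 \right)} \right)} = - \frac{3399}{595} + 253 \left(-16 - 2\right) = - \frac{3399}{595} + 253 \left(-18\right) = - \frac{3399}{595} - 4554 = - \frac{2713029}{595}$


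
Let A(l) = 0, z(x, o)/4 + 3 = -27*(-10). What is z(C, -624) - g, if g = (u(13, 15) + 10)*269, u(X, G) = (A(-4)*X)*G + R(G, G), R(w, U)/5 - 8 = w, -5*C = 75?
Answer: -32557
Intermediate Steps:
C = -15 (C = -1/5*75 = -15)
z(x, o) = 1068 (z(x, o) = -12 + 4*(-27*(-10)) = -12 + 4*270 = -12 + 1080 = 1068)
R(w, U) = 40 + 5*w
u(X, G) = 40 + 5*G (u(X, G) = (0*X)*G + (40 + 5*G) = 0*G + (40 + 5*G) = 0 + (40 + 5*G) = 40 + 5*G)
g = 33625 (g = ((40 + 5*15) + 10)*269 = ((40 + 75) + 10)*269 = (115 + 10)*269 = 125*269 = 33625)
z(C, -624) - g = 1068 - 1*33625 = 1068 - 33625 = -32557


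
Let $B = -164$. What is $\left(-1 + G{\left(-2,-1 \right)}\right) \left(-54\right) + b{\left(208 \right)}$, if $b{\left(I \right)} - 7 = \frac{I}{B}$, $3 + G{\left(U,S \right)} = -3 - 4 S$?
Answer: $\frac{6877}{41} \approx 167.73$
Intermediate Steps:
$G{\left(U,S \right)} = -6 - 4 S$ ($G{\left(U,S \right)} = -3 - \left(3 + 4 S\right) = -6 - 4 S$)
$b{\left(I \right)} = 7 - \frac{I}{164}$ ($b{\left(I \right)} = 7 + \frac{I}{-164} = 7 + I \left(- \frac{1}{164}\right) = 7 - \frac{I}{164}$)
$\left(-1 + G{\left(-2,-1 \right)}\right) \left(-54\right) + b{\left(208 \right)} = \left(-1 - 2\right) \left(-54\right) + \left(7 - \frac{52}{41}\right) = \left(-1 + \left(-6 + 4\right)\right) \left(-54\right) + \left(7 - \frac{52}{41}\right) = \left(-1 - 2\right) \left(-54\right) + \frac{235}{41} = \left(-3\right) \left(-54\right) + \frac{235}{41} = 162 + \frac{235}{41} = \frac{6877}{41}$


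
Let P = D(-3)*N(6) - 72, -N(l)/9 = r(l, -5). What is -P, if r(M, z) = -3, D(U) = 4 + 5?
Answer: -171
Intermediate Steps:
D(U) = 9
N(l) = 27 (N(l) = -9*(-3) = 27)
P = 171 (P = 9*27 - 72 = 243 - 72 = 171)
-P = -1*171 = -171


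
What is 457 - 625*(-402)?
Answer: 251707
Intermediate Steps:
457 - 625*(-402) = 457 + 251250 = 251707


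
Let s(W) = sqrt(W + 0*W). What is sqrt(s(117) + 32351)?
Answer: sqrt(32351 + 3*sqrt(13)) ≈ 179.89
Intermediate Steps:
s(W) = sqrt(W) (s(W) = sqrt(W + 0) = sqrt(W))
sqrt(s(117) + 32351) = sqrt(sqrt(117) + 32351) = sqrt(3*sqrt(13) + 32351) = sqrt(32351 + 3*sqrt(13))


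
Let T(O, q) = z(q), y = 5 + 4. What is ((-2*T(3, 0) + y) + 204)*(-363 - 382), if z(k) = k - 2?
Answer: -161665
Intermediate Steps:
z(k) = -2 + k
y = 9
T(O, q) = -2 + q
((-2*T(3, 0) + y) + 204)*(-363 - 382) = ((-2*(-2 + 0) + 9) + 204)*(-363 - 382) = ((-2*(-2) + 9) + 204)*(-745) = ((4 + 9) + 204)*(-745) = (13 + 204)*(-745) = 217*(-745) = -161665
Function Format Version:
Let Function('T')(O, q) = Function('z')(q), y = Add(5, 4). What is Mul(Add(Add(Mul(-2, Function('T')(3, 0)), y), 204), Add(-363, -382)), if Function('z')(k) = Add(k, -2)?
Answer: -161665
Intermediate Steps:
Function('z')(k) = Add(-2, k)
y = 9
Function('T')(O, q) = Add(-2, q)
Mul(Add(Add(Mul(-2, Function('T')(3, 0)), y), 204), Add(-363, -382)) = Mul(Add(Add(Mul(-2, Add(-2, 0)), 9), 204), Add(-363, -382)) = Mul(Add(Add(Mul(-2, -2), 9), 204), -745) = Mul(Add(Add(4, 9), 204), -745) = Mul(Add(13, 204), -745) = Mul(217, -745) = -161665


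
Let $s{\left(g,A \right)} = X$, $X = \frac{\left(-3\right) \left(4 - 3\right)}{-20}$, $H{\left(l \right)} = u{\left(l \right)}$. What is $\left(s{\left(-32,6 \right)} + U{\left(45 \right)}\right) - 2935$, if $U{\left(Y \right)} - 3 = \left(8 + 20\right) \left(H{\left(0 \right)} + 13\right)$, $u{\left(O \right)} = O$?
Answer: $- \frac{51357}{20} \approx -2567.9$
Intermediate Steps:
$H{\left(l \right)} = l$
$U{\left(Y \right)} = 367$ ($U{\left(Y \right)} = 3 + \left(8 + 20\right) \left(0 + 13\right) = 3 + 28 \cdot 13 = 3 + 364 = 367$)
$X = \frac{3}{20}$ ($X = \left(-3\right) 1 \left(- \frac{1}{20}\right) = \left(-3\right) \left(- \frac{1}{20}\right) = \frac{3}{20} \approx 0.15$)
$s{\left(g,A \right)} = \frac{3}{20}$
$\left(s{\left(-32,6 \right)} + U{\left(45 \right)}\right) - 2935 = \left(\frac{3}{20} + 367\right) - 2935 = \frac{7343}{20} - 2935 = - \frac{51357}{20}$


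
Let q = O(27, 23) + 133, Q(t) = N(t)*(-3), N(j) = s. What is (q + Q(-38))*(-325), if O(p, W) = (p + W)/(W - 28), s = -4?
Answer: -43875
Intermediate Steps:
O(p, W) = (W + p)/(-28 + W)
N(j) = -4
Q(t) = 12 (Q(t) = -4*(-3) = 12)
q = 123 (q = (23 + 27)/(-28 + 23) + 133 = 50/(-5) + 133 = -⅕*50 + 133 = -10 + 133 = 123)
(q + Q(-38))*(-325) = (123 + 12)*(-325) = 135*(-325) = -43875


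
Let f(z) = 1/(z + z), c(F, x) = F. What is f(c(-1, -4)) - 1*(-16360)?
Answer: 32719/2 ≈ 16360.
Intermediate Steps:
f(z) = 1/(2*z)
f(c(-1, -4)) - 1*(-16360) = (1/2)/(-1) - 1*(-16360) = (1/2)*(-1) + 16360 = -1/2 + 16360 = 32719/2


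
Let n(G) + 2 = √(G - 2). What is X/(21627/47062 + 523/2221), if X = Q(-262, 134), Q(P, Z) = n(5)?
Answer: -209049404/72646993 + 104524702*√3/72646993 ≈ -0.38553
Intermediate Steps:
n(G) = -2 + √(-2 + G) (n(G) = -2 + √(G - 2) = -2 + √(-2 + G))
Q(P, Z) = -2 + √3 (Q(P, Z) = -2 + √(-2 + 5) = -2 + √3)
X = -2 + √3 ≈ -0.26795
X/(21627/47062 + 523/2221) = (-2 + √3)/(21627/47062 + 523/2221) = (-2 + √3)/(72646993/104524702) = (-2 + √3)*(104524702/72646993) = -209049404/72646993 + 104524702*√3/72646993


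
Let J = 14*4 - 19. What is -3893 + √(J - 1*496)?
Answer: -3893 + 3*I*√51 ≈ -3893.0 + 21.424*I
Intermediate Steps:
J = 37 (J = 56 - 19 = 37)
-3893 + √(J - 1*496) = -3893 + √(37 - 1*496) = -3893 + √(37 - 496) = -3893 + √(-459) = -3893 + 3*I*√51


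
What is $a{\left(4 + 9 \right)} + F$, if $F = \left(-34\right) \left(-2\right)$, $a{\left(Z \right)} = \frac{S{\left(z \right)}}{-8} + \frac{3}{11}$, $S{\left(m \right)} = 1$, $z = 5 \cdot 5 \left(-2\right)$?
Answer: $\frac{5997}{88} \approx 68.148$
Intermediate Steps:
$z = -50$ ($z = 25 \left(-2\right) = -50$)
$a{\left(Z \right)} = \frac{13}{88}$ ($a{\left(Z \right)} = 1 \frac{1}{-8} + \frac{3}{11} = 1 \left(- \frac{1}{8}\right) + 3 \cdot \frac{1}{11} = - \frac{1}{8} + \frac{3}{11} = \frac{13}{88}$)
$F = 68$
$a{\left(4 + 9 \right)} + F = \frac{13}{88} + 68 = \frac{5997}{88}$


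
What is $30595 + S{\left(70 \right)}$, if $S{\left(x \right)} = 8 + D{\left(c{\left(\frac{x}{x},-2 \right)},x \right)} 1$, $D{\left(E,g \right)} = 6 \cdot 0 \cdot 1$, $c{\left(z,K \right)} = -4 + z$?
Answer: $30603$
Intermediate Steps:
$D{\left(E,g \right)} = 0$ ($D{\left(E,g \right)} = 0 \cdot 1 = 0$)
$S{\left(x \right)} = 8$ ($S{\left(x \right)} = 8 + 0 \cdot 1 = 8 + 0 = 8$)
$30595 + S{\left(70 \right)} = 30595 + 8 = 30603$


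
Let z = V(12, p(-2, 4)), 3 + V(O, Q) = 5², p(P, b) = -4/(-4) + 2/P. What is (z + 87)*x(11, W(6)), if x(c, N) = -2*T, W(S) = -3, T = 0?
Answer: 0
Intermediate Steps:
x(c, N) = 0 (x(c, N) = -2*0 = 0)
p(P, b) = 1 + 2/P (p(P, b) = -4*(-¼) + 2/P = 1 + 2/P)
V(O, Q) = 22 (V(O, Q) = -3 + 5² = -3 + 25 = 22)
z = 22
(z + 87)*x(11, W(6)) = (22 + 87)*0 = 109*0 = 0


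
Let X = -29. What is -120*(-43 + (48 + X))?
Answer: 2880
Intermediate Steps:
-120*(-43 + (48 + X)) = -120*(-43 + (48 - 29)) = -120*(-43 + 19) = -120*(-24) = 2880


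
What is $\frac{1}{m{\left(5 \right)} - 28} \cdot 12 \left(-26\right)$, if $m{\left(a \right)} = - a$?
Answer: $\frac{104}{11} \approx 9.4545$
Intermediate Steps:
$\frac{1}{m{\left(5 \right)} - 28} \cdot 12 \left(-26\right) = \frac{1}{\left(-1\right) 5 - 28} \cdot 12 \left(-26\right) = \frac{1}{-5 - 28} \cdot 12 \left(-26\right) = \frac{1}{-33} \cdot 12 \left(-26\right) = \left(- \frac{1}{33}\right) 12 \left(-26\right) = \left(- \frac{4}{11}\right) \left(-26\right) = \frac{104}{11}$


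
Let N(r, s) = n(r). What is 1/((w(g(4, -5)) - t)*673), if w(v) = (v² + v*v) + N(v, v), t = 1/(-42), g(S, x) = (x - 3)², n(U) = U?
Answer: 42/233364769 ≈ 1.7998e-7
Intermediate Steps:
N(r, s) = r
g(S, x) = (-3 + x)²
t = -1/42 ≈ -0.023810
w(v) = v + 2*v² (w(v) = (v² + v*v) + v = (v² + v²) + v = 2*v² + v = v + 2*v²)
1/((w(g(4, -5)) - t)*673) = 1/(((-3 - 5)²*(1 + 2*(-3 - 5)²) - 1*(-1/42))*673) = 1/(((-8)²*(1 + 2*(-8)²) + 1/42)*673) = 1/((64*(1 + 2*64) + 1/42)*673) = 1/((64*(1 + 128) + 1/42)*673) = 1/((64*129 + 1/42)*673) = 1/((8256 + 1/42)*673) = 1/((346753/42)*673) = 1/(233364769/42) = 42/233364769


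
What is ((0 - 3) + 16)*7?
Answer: 91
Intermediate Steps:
((0 - 3) + 16)*7 = (-3 + 16)*7 = 13*7 = 91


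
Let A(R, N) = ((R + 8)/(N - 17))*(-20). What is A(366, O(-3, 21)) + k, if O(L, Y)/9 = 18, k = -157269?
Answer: -4562297/29 ≈ -1.5732e+5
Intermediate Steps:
O(L, Y) = 162 (O(L, Y) = 9*18 = 162)
A(R, N) = -20*(8 + R)/(-17 + N) (A(R, N) = ((8 + R)/(-17 + N))*(-20) = -20*(8 + R)/(-17 + N))
A(366, O(-3, 21)) + k = 20*(-8 - 1*366)/(-17 + 162) - 157269 = 20*(-8 - 366)/145 - 157269 = 20*(1/145)*(-374) - 157269 = -1496/29 - 157269 = -4562297/29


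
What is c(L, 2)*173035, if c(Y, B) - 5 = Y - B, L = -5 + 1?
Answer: -173035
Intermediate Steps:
L = -4
c(Y, B) = 5 + Y - B (c(Y, B) = 5 + (Y - B) = 5 + Y - B)
c(L, 2)*173035 = (5 - 4 - 1*2)*173035 = (5 - 4 - 2)*173035 = -1*173035 = -173035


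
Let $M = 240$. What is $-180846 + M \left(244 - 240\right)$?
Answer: $-179886$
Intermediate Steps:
$-180846 + M \left(244 - 240\right) = -180846 + 240 \left(244 - 240\right) = -180846 + 240 \cdot 4 = -180846 + 960 = -179886$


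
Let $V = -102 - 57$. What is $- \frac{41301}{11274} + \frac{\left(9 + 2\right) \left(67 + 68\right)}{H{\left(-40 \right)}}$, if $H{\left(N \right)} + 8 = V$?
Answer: $- \frac{7879719}{627586} \approx -12.556$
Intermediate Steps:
$V = -159$
$H{\left(N \right)} = -167$ ($H{\left(N \right)} = -8 - 159 = -167$)
$- \frac{41301}{11274} + \frac{\left(9 + 2\right) \left(67 + 68\right)}{H{\left(-40 \right)}} = - \frac{41301}{11274} + \frac{\left(9 + 2\right) \left(67 + 68\right)}{-167} = \left(-41301\right) \frac{1}{11274} + 11 \cdot 135 \left(- \frac{1}{167}\right) = - \frac{13767}{3758} + 1485 \left(- \frac{1}{167}\right) = - \frac{13767}{3758} - \frac{1485}{167} = - \frac{7879719}{627586}$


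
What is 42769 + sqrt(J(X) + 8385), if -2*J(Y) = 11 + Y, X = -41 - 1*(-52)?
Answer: 42769 + sqrt(8374) ≈ 42861.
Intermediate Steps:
X = 11 (X = -41 + 52 = 11)
J(Y) = -11/2 - Y/2 (J(Y) = -(11 + Y)/2 = -11/2 - Y/2)
42769 + sqrt(J(X) + 8385) = 42769 + sqrt((-11/2 - 1/2*11) + 8385) = 42769 + sqrt((-11/2 - 11/2) + 8385) = 42769 + sqrt(-11 + 8385) = 42769 + sqrt(8374)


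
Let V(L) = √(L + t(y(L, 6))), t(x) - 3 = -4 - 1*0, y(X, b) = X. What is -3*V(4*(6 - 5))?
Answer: -3*√3 ≈ -5.1962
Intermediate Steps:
t(x) = -1 (t(x) = 3 + (-4 - 1*0) = 3 + (-4 + 0) = 3 - 4 = -1)
V(L) = √(-1 + L) (V(L) = √(L - 1) = √(-1 + L))
-3*V(4*(6 - 5)) = -3*√(-1 + 4*(6 - 5)) = -3*√(-1 + 4*1) = -3*√(-1 + 4) = -3*√3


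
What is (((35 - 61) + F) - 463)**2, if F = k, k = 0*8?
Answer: 239121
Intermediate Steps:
k = 0
F = 0
(((35 - 61) + F) - 463)**2 = (((35 - 61) + 0) - 463)**2 = ((-26 + 0) - 463)**2 = (-26 - 463)**2 = (-489)**2 = 239121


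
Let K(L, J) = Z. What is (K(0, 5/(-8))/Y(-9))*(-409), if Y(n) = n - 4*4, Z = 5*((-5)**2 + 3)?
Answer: 11452/5 ≈ 2290.4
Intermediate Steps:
Z = 140 (Z = 5*(25 + 3) = 5*28 = 140)
K(L, J) = 140
Y(n) = -16 + n (Y(n) = n - 1*16 = n - 16 = -16 + n)
(K(0, 5/(-8))/Y(-9))*(-409) = (140/(-16 - 9))*(-409) = (140/(-25))*(-409) = (140*(-1/25))*(-409) = -28/5*(-409) = 11452/5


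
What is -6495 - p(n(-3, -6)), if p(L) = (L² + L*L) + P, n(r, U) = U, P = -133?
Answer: -6434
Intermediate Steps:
p(L) = -133 + 2*L² (p(L) = (L² + L*L) - 133 = (L² + L²) - 133 = 2*L² - 133 = -133 + 2*L²)
-6495 - p(n(-3, -6)) = -6495 - (-133 + 2*(-6)²) = -6495 - (-133 + 2*36) = -6495 - (-133 + 72) = -6495 - 1*(-61) = -6495 + 61 = -6434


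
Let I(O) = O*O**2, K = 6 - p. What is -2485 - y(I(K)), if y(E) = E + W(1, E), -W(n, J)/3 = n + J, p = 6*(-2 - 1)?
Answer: 25166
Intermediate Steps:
p = -18 (p = 6*(-3) = -18)
W(n, J) = -3*J - 3*n (W(n, J) = -3*(n + J) = -3*(J + n) = -3*J - 3*n)
K = 24 (K = 6 - 1*(-18) = 6 + 18 = 24)
I(O) = O**3
y(E) = -3 - 2*E (y(E) = E + (-3*E - 3*1) = E + (-3*E - 3) = E + (-3 - 3*E) = -3 - 2*E)
-2485 - y(I(K)) = -2485 - (-3 - 2*24**3) = -2485 - (-3 - 2*13824) = -2485 - (-3 - 27648) = -2485 - 1*(-27651) = -2485 + 27651 = 25166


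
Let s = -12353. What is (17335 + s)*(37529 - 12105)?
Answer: 126662368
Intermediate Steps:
(17335 + s)*(37529 - 12105) = (17335 - 12353)*(37529 - 12105) = 4982*25424 = 126662368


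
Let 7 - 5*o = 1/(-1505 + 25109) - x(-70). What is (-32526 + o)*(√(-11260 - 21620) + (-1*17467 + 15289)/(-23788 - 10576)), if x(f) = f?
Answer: -11520616719/5586280 - 3840205573*I*√2055/29505 ≈ -2062.3 - 5.9002e+6*I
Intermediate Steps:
o = -1487053/118020 (o = 7/5 - (1/(-1505 + 25109) - 1*(-70))/5 = 7/5 - (1/23604 + 70)/5 = 7/5 - ⅕*1652281/23604 = 7/5 - 1652281/118020 = -1487053/118020 ≈ -12.600)
(-32526 + o)*(√(-11260 - 21620) + (-1*17467 + 15289)/(-23788 - 10576)) = (-32526 - 1487053/118020)*(√(-11260 - 21620) + (-1*17467 + 15289)/(-23788 - 10576)) = -3840205573*(√(-32880) + (-17467 + 15289)/(-34364))/118020 = -3840205573*(4*I*√2055 - 2178*(-1/34364))/118020 = -3840205573*(4*I*√2055 + 9/142)/118020 = -3840205573*(9/142 + 4*I*√2055)/118020 = -11520616719/5586280 - 3840205573*I*√2055/29505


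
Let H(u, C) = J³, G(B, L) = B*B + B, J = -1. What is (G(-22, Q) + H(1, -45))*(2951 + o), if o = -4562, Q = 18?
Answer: -742671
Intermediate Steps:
G(B, L) = B + B² (G(B, L) = B² + B = B + B²)
H(u, C) = -1 (H(u, C) = (-1)³ = -1)
(G(-22, Q) + H(1, -45))*(2951 + o) = (-22*(1 - 22) - 1)*(2951 - 4562) = (-22*(-21) - 1)*(-1611) = (462 - 1)*(-1611) = 461*(-1611) = -742671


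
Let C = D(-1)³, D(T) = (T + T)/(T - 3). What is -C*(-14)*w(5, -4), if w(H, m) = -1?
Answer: -7/4 ≈ -1.7500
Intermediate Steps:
D(T) = 2*T/(-3 + T) (D(T) = (2*T)/(-3 + T) = 2*T/(-3 + T))
C = ⅛ (C = (2*(-1)/(-3 - 1))³ = (2*(-1)/(-4))³ = (2*(-1)*(-¼))³ = (½)³ = ⅛ ≈ 0.12500)
-C*(-14)*w(5, -4) = -(⅛)*(-14)*(-1) = -(-7)*(-1)/4 = -1*7/4 = -7/4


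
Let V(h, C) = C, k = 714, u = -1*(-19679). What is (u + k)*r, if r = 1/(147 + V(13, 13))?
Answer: 20393/160 ≈ 127.46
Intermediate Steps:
u = 19679
r = 1/160 (r = 1/(147 + 13) = 1/160 ≈ 0.0062500)
(u + k)*r = (19679 + 714)*(1/160) = 20393*(1/160) = 20393/160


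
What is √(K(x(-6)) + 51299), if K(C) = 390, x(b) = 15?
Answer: √51689 ≈ 227.35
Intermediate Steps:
√(K(x(-6)) + 51299) = √(390 + 51299) = √51689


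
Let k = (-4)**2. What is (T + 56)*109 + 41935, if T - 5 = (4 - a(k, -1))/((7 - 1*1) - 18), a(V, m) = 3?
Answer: 582899/12 ≈ 48575.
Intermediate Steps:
k = 16
T = 59/12 (T = 5 + (4 - 1*3)/((7 - 1*1) - 18) = 5 + (4 - 3)/((7 - 1) - 18) = 5 + 1/(6 - 18) = 5 + 1/(-12) = 5 + 1*(-1/12) = 5 - 1/12 = 59/12 ≈ 4.9167)
(T + 56)*109 + 41935 = (59/12 + 56)*109 + 41935 = (731/12)*109 + 41935 = 79679/12 + 41935 = 582899/12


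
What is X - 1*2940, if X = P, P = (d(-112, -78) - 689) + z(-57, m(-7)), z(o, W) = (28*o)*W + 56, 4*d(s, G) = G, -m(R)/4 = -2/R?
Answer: -3537/2 ≈ -1768.5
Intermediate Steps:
m(R) = 8/R (m(R) = -(-8)/R = 8/R)
d(s, G) = G/4
z(o, W) = 56 + 28*W*o (z(o, W) = 28*W*o + 56 = 56 + 28*W*o)
P = 2343/2 (P = ((1/4)*(-78) - 689) + (56 + 28*(8/(-7))*(-57)) = (-39/2 - 689) + (56 + 28*(8*(-1/7))*(-57)) = -1417/2 + (56 + 28*(-8/7)*(-57)) = -1417/2 + (56 + 1824) = -1417/2 + 1880 = 2343/2 ≈ 1171.5)
X = 2343/2 ≈ 1171.5
X - 1*2940 = 2343/2 - 1*2940 = 2343/2 - 2940 = -3537/2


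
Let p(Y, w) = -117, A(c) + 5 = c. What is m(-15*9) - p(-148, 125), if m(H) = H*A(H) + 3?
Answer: 19020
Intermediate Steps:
A(c) = -5 + c
m(H) = 3 + H*(-5 + H) (m(H) = H*(-5 + H) + 3 = 3 + H*(-5 + H))
m(-15*9) - p(-148, 125) = (3 + (-15*9)*(-5 - 15*9)) - 1*(-117) = (3 - 135*(-5 - 135)) + 117 = (3 - 135*(-140)) + 117 = (3 + 18900) + 117 = 18903 + 117 = 19020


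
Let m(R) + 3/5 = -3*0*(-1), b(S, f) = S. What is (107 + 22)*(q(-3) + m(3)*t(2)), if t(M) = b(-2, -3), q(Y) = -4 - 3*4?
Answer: -9546/5 ≈ -1909.2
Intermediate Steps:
q(Y) = -16 (q(Y) = -4 - 12 = -16)
t(M) = -2
m(R) = -3/5 (m(R) = -3/5 - 3*0*(-1) = -3/5 + 0*(-1) = -3/5 + 0 = -3/5)
(107 + 22)*(q(-3) + m(3)*t(2)) = (107 + 22)*(-16 - 3/5*(-2)) = 129*(-16 + 6/5) = 129*(-74/5) = -9546/5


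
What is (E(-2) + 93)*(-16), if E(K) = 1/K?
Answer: -1480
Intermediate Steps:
(E(-2) + 93)*(-16) = (1/(-2) + 93)*(-16) = (-1/2 + 93)*(-16) = (185/2)*(-16) = -1480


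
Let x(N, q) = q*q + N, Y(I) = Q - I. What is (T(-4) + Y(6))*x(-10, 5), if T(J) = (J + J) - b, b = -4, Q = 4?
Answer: -90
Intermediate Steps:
Y(I) = 4 - I
x(N, q) = N + q**2 (x(N, q) = q**2 + N = N + q**2)
T(J) = 4 + 2*J (T(J) = (J + J) - 1*(-4) = 2*J + 4 = 4 + 2*J)
(T(-4) + Y(6))*x(-10, 5) = ((4 + 2*(-4)) + (4 - 1*6))*(-10 + 5**2) = ((4 - 8) + (4 - 6))*(-10 + 25) = (-4 - 2)*15 = -6*15 = -90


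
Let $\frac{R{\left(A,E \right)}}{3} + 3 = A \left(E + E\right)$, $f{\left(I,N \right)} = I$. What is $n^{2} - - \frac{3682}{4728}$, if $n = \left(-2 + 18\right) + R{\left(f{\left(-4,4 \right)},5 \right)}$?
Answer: $\frac{30187757}{2364} \approx 12770.0$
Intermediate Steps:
$R{\left(A,E \right)} = -9 + 6 A E$ ($R{\left(A,E \right)} = -9 + 3 A \left(E + E\right) = -9 + 3 A 2 E = -9 + 3 \cdot 2 A E = -9 + 6 A E$)
$n = -113$ ($n = \left(-2 + 18\right) + \left(-9 + 6 \left(-4\right) 5\right) = 16 - 129 = -113$)
$n^{2} - - \frac{3682}{4728} = \left(-113\right)^{2} - - \frac{3682}{4728} = 12769 - \left(-3682\right) \frac{1}{4728} = 12769 - - \frac{1841}{2364} = 12769 + \frac{1841}{2364} = \frac{30187757}{2364}$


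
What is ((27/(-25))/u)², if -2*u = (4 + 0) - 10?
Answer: 81/625 ≈ 0.12960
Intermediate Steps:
u = 3 (u = -((4 + 0) - 10)/2 = -(4 - 10)/2 = -½*(-6) = 3)
((27/(-25))/u)² = ((27/(-25))/3)² = ((27*(-1/25))*(⅓))² = (-27/25*⅓)² = (-9/25)² = 81/625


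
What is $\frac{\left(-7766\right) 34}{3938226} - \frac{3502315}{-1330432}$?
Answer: $\frac{6720807703091}{2619770946816} \approx 2.5654$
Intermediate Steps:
$\frac{\left(-7766\right) 34}{3938226} - \frac{3502315}{-1330432} = \left(-264044\right) \frac{1}{3938226} - - \frac{3502315}{1330432} = - \frac{132022}{1969113} + \frac{3502315}{1330432} = \frac{6720807703091}{2619770946816}$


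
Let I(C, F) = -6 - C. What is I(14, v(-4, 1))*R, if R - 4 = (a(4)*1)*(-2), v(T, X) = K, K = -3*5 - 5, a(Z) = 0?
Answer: -80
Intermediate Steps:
K = -20 (K = -15 - 5 = -20)
v(T, X) = -20
R = 4 (R = 4 + (0*1)*(-2) = 4 + 0*(-2) = 4 + 0 = 4)
I(14, v(-4, 1))*R = (-6 - 1*14)*4 = (-6 - 14)*4 = -20*4 = -80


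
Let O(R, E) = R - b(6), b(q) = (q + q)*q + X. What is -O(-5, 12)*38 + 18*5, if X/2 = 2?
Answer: 3168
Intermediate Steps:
X = 4 (X = 2*2 = 4)
b(q) = 4 + 2*q² (b(q) = (q + q)*q + 4 = (2*q)*q + 4 = 2*q² + 4 = 4 + 2*q²)
O(R, E) = -76 + R (O(R, E) = R - (4 + 2*6²) = R - (4 + 2*36) = R - (4 + 72) = R - 1*76 = R - 76 = -76 + R)
-O(-5, 12)*38 + 18*5 = -(-76 - 5)*38 + 18*5 = -1*(-81)*38 + 90 = 81*38 + 90 = 3078 + 90 = 3168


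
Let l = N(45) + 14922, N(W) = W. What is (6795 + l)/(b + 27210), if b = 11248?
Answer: 10881/19229 ≈ 0.56586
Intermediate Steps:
l = 14967 (l = 45 + 14922 = 14967)
(6795 + l)/(b + 27210) = (6795 + 14967)/(11248 + 27210) = 21762/38458 = 21762*(1/38458) = 10881/19229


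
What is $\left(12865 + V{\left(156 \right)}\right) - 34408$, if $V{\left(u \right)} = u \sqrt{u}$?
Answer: $-21543 + 312 \sqrt{39} \approx -19595.0$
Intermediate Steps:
$V{\left(u \right)} = u^{\frac{3}{2}}$
$\left(12865 + V{\left(156 \right)}\right) - 34408 = \left(12865 + 156^{\frac{3}{2}}\right) - 34408 = \left(12865 + 312 \sqrt{39}\right) - 34408 = -21543 + 312 \sqrt{39}$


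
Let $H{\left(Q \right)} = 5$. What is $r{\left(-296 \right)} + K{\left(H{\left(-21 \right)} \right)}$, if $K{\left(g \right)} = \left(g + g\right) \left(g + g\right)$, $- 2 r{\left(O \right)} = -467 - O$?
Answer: $\frac{371}{2} \approx 185.5$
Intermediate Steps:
$r{\left(O \right)} = \frac{467}{2} + \frac{O}{2}$ ($r{\left(O \right)} = - \frac{-467 - O}{2} = \frac{467}{2} + \frac{O}{2}$)
$K{\left(g \right)} = 4 g^{2}$ ($K{\left(g \right)} = 2 g 2 g = 4 g^{2}$)
$r{\left(-296 \right)} + K{\left(H{\left(-21 \right)} \right)} = \left(\frac{467}{2} + \frac{1}{2} \left(-296\right)\right) + 4 \cdot 5^{2} = \left(\frac{467}{2} - 148\right) + 4 \cdot 25 = \frac{171}{2} + 100 = \frac{371}{2}$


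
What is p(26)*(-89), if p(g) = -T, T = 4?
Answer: 356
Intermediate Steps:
p(g) = -4 (p(g) = -1*4 = -4)
p(26)*(-89) = -4*(-89) = 356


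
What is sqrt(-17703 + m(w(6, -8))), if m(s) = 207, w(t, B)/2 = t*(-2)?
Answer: 54*I*sqrt(6) ≈ 132.27*I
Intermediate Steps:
w(t, B) = -4*t (w(t, B) = 2*(t*(-2)) = 2*(-2*t) = -4*t)
sqrt(-17703 + m(w(6, -8))) = sqrt(-17703 + 207) = sqrt(-17496) = 54*I*sqrt(6)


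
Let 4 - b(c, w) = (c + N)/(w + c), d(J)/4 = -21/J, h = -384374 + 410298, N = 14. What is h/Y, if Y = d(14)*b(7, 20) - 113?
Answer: -77772/397 ≈ -195.90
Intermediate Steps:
h = 25924
d(J) = -84/J (d(J) = 4*(-21/J) = -84/J)
b(c, w) = 4 - (14 + c)/(c + w) (b(c, w) = 4 - (c + 14)/(w + c) = 4 - (14 + c)/(c + w))
Y = -397/3 (Y = (-84/14)*((-14 + 3*7 + 4*20)/(7 + 20)) - 113 = (-84*1/14)*((-14 + 21 + 80)/27) - 113 = -2*87/9 - 113 = -6*29/9 - 113 = -58/3 - 113 = -397/3 ≈ -132.33)
h/Y = 25924/(-397/3) = 25924*(-3/397) = -77772/397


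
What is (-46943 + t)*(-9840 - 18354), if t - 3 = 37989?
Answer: 252364494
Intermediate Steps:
t = 37992 (t = 3 + 37989 = 37992)
(-46943 + t)*(-9840 - 18354) = (-46943 + 37992)*(-9840 - 18354) = -8951*(-28194) = 252364494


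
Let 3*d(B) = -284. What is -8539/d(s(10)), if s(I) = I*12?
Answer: 25617/284 ≈ 90.201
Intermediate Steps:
s(I) = 12*I
d(B) = -284/3 (d(B) = (1/3)*(-284) = -284/3)
-8539/d(s(10)) = -8539/(-284/3) = -8539*(-3/284) = 25617/284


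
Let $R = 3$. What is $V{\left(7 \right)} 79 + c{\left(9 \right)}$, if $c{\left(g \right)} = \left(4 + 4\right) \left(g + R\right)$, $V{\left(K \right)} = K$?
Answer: $649$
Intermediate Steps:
$c{\left(g \right)} = 24 + 8 g$ ($c{\left(g \right)} = \left(4 + 4\right) \left(g + 3\right) = 8 \left(3 + g\right) = 24 + 8 g$)
$V{\left(7 \right)} 79 + c{\left(9 \right)} = 7 \cdot 79 + \left(24 + 8 \cdot 9\right) = 553 + \left(24 + 72\right) = 553 + 96 = 649$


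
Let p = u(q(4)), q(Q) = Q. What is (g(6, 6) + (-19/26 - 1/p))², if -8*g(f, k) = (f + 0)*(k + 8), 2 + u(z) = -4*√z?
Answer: 2093809/16900 ≈ 123.89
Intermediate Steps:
u(z) = -2 - 4*√z
p = -10 (p = -2 - 4*√4 = -2 - 4*2 = -2 - 8 = -10)
g(f, k) = -f*(8 + k)/8 (g(f, k) = -(f + 0)*(k + 8)/8 = -f*(8 + k)/8)
(g(6, 6) + (-19/26 - 1/p))² = (-⅛*6*(8 + 6) + (-19/26 - 1/(-10)))² = (-⅛*6*14 + (-19*1/26 - 1*(-⅒)))² = (-21/2 + (-19/26 + ⅒))² = (-21/2 - 41/65)² = (-1447/130)² = 2093809/16900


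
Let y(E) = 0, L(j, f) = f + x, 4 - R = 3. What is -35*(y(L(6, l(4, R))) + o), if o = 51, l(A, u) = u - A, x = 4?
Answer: -1785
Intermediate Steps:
R = 1 (R = 4 - 1*3 = 4 - 3 = 1)
L(j, f) = 4 + f (L(j, f) = f + 4 = 4 + f)
-35*(y(L(6, l(4, R))) + o) = -35*(0 + 51) = -35*51 = -1785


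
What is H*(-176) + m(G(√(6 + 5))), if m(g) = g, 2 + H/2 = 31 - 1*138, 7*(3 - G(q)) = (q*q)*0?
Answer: 38371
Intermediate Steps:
G(q) = 3 (G(q) = 3 - q*q*0/7 = 3 - q²*0/7 = 3 - ⅐*0 = 3 + 0 = 3)
H = -218 (H = -4 + 2*(31 - 1*138) = -4 + 2*(31 - 138) = -4 + 2*(-107) = -4 - 214 = -218)
H*(-176) + m(G(√(6 + 5))) = -218*(-176) + 3 = 38368 + 3 = 38371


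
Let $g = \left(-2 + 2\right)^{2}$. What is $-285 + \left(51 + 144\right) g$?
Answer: $-285$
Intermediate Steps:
$g = 0$ ($g = 0^{2} = 0$)
$-285 + \left(51 + 144\right) g = -285 + \left(51 + 144\right) 0 = -285 + 195 \cdot 0 = -285 + 0 = -285$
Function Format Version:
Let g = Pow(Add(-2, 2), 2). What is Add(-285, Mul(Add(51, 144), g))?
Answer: -285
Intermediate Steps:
g = 0 (g = Pow(0, 2) = 0)
Add(-285, Mul(Add(51, 144), g)) = Add(-285, Mul(Add(51, 144), 0)) = Add(-285, Mul(195, 0)) = Add(-285, 0) = -285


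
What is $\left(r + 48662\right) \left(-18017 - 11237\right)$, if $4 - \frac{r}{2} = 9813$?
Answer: $-849653176$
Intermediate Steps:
$r = -19618$ ($r = 8 - 19626 = -19618$)
$\left(r + 48662\right) \left(-18017 - 11237\right) = \left(-19618 + 48662\right) \left(-18017 - 11237\right) = 29044 \left(-29254\right) = -849653176$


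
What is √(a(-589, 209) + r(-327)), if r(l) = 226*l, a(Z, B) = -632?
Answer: I*√74534 ≈ 273.01*I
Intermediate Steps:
√(a(-589, 209) + r(-327)) = √(-632 + 226*(-327)) = √(-632 - 73902) = √(-74534) = I*√74534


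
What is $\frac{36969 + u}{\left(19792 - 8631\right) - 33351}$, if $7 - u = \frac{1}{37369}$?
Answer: $- \frac{1381756143}{829218110} \approx -1.6663$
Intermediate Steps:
$u = \frac{261582}{37369}$ ($u = 7 - \frac{1}{37369} = \frac{261582}{37369} \approx 7.0$)
$\frac{36969 + u}{\left(19792 - 8631\right) - 33351} = \frac{36969 + \frac{261582}{37369}}{\left(19792 - 8631\right) - 33351} = \frac{1381756143}{37369 \left(\left(19792 - 8631\right) - 33351\right)} = \frac{1381756143}{37369 \left(11161 - 33351\right)} = \frac{1381756143}{37369 \left(-22190\right)} = \frac{1381756143}{37369} \left(- \frac{1}{22190}\right) = - \frac{1381756143}{829218110}$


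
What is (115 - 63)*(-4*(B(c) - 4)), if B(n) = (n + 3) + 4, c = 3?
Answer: -1248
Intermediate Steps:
B(n) = 7 + n (B(n) = (3 + n) + 4 = 7 + n)
(115 - 63)*(-4*(B(c) - 4)) = (115 - 63)*(-4*((7 + 3) - 4)) = 52*(-4*(10 - 4)) = 52*(-4*6) = 52*(-24) = -1248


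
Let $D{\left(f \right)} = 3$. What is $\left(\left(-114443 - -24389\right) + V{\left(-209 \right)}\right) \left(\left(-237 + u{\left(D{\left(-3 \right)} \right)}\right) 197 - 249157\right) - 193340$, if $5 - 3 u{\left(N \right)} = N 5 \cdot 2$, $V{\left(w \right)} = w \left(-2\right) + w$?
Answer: $\frac{80182758215}{3} \approx 2.6728 \cdot 10^{10}$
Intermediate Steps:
$V{\left(w \right)} = - w$ ($V{\left(w \right)} = - 2 w + w = - w$)
$u{\left(N \right)} = \frac{5}{3} - \frac{10 N}{3}$ ($u{\left(N \right)} = \frac{5}{3} - \frac{N 5 \cdot 2}{3} = \frac{5}{3} - \frac{5 N 2}{3} = \frac{5}{3} - \frac{10 N}{3}$)
$\left(\left(-114443 - -24389\right) + V{\left(-209 \right)}\right) \left(\left(-237 + u{\left(D{\left(-3 \right)} \right)}\right) 197 - 249157\right) - 193340 = \left(\left(-114443 - -24389\right) - -209\right) \left(\left(-237 + \left(\frac{5}{3} - 10\right)\right) 197 - 249157\right) - 193340 = \left(\left(-114443 + 24389\right) + 209\right) \left(\left(-237 + \left(\frac{5}{3} - 10\right)\right) 197 - 249157\right) - 193340 = \left(-90054 + 209\right) \left(\left(-237 - \frac{25}{3}\right) 197 - 249157\right) - 193340 = - 89845 \left(\left(- \frac{736}{3}\right) 197 - 249157\right) - 193340 = - 89845 \left(- \frac{144992}{3} - 249157\right) - 193340 = \left(-89845\right) \left(- \frac{892463}{3}\right) - 193340 = \frac{80183338235}{3} - 193340 = \frac{80182758215}{3}$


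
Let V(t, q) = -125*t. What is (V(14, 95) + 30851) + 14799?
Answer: 43900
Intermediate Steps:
(V(14, 95) + 30851) + 14799 = (-125*14 + 30851) + 14799 = (-1750 + 30851) + 14799 = 29101 + 14799 = 43900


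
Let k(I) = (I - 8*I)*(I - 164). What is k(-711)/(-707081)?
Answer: 4354875/707081 ≈ 6.1590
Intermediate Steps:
k(I) = -7*I*(-164 + I) (k(I) = (-7*I)*(-164 + I) = -7*I*(-164 + I))
k(-711)/(-707081) = (7*(-711)*(164 - 1*(-711)))/(-707081) = (7*(-711)*(164 + 711))*(-1/707081) = (7*(-711)*875)*(-1/707081) = -4354875*(-1/707081) = 4354875/707081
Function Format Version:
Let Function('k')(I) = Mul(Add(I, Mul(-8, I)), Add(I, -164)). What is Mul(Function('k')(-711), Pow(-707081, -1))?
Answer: Rational(4354875, 707081) ≈ 6.1590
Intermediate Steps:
Function('k')(I) = Mul(-7, I, Add(-164, I)) (Function('k')(I) = Mul(Mul(-7, I), Add(-164, I)) = Mul(-7, I, Add(-164, I)))
Mul(Function('k')(-711), Pow(-707081, -1)) = Mul(Mul(7, -711, Add(164, Mul(-1, -711))), Pow(-707081, -1)) = Mul(Mul(7, -711, Add(164, 711)), Rational(-1, 707081)) = Mul(Mul(7, -711, 875), Rational(-1, 707081)) = Mul(-4354875, Rational(-1, 707081)) = Rational(4354875, 707081)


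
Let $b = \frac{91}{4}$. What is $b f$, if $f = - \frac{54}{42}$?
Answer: $- \frac{117}{4} \approx -29.25$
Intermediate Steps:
$f = - \frac{9}{7}$ ($f = \left(-54\right) \frac{1}{42} = - \frac{9}{7} \approx -1.2857$)
$b = \frac{91}{4}$ ($b = 91 \cdot \frac{1}{4} = \frac{91}{4} \approx 22.75$)
$b f = \frac{91}{4} \left(- \frac{9}{7}\right) = - \frac{117}{4}$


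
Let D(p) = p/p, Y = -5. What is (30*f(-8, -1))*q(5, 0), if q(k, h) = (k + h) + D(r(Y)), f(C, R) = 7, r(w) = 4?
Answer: 1260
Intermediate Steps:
D(p) = 1
q(k, h) = 1 + h + k (q(k, h) = (k + h) + 1 = (h + k) + 1 = 1 + h + k)
(30*f(-8, -1))*q(5, 0) = (30*7)*(1 + 0 + 5) = 210*6 = 1260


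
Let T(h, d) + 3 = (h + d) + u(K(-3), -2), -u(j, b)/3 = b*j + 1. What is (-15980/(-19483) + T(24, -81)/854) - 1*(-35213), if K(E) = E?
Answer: 585902935463/16638482 ≈ 35214.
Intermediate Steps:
u(j, b) = -3 - 3*b*j (u(j, b) = -3*(b*j + 1) = -3*(1 + b*j) = -3 - 3*b*j)
T(h, d) = -24 + d + h (T(h, d) = -3 + ((h + d) + (-3 - 3*(-2)*(-3))) = -3 + ((d + h) + (-3 - 18)) = -3 + ((d + h) - 21) = -3 + (-21 + d + h) = -24 + d + h)
(-15980/(-19483) + T(24, -81)/854) - 1*(-35213) = (-15980/(-19483) + (-24 - 81 + 24)/854) - 1*(-35213) = (-15980*(-1/19483) - 81*1/854) + 35213 = (15980/19483 - 81/854) + 35213 = 12068797/16638482 + 35213 = 585902935463/16638482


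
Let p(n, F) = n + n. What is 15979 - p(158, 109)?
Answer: 15663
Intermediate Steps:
p(n, F) = 2*n
15979 - p(158, 109) = 15979 - 2*158 = 15979 - 1*316 = 15979 - 316 = 15663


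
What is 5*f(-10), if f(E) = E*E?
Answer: 500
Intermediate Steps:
f(E) = E**2
5*f(-10) = 5*(-10)**2 = 5*100 = 500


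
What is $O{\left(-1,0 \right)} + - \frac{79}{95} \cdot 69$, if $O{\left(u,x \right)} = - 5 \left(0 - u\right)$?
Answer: $- \frac{5926}{95} \approx -62.379$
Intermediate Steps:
$O{\left(u,x \right)} = 5 u$ ($O{\left(u,x \right)} = - 5 \left(- u\right) = 5 u$)
$O{\left(-1,0 \right)} + - \frac{79}{95} \cdot 69 = 5 \left(-1\right) + - \frac{79}{95} \cdot 69 = -5 + \left(-79\right) \frac{1}{95} \cdot 69 = -5 - \frac{5451}{95} = - \frac{5926}{95}$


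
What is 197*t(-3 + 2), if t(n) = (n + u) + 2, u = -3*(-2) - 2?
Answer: 985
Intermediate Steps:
u = 4 (u = 6 - 2 = 4)
t(n) = 6 + n (t(n) = (n + 4) + 2 = (4 + n) + 2 = 6 + n)
197*t(-3 + 2) = 197*(6 + (-3 + 2)) = 197*(6 - 1) = 197*5 = 985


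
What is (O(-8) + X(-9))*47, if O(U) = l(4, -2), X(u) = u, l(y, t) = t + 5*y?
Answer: 423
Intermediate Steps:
O(U) = 18 (O(U) = -2 + 5*4 = -2 + 20 = 18)
(O(-8) + X(-9))*47 = (18 - 9)*47 = 9*47 = 423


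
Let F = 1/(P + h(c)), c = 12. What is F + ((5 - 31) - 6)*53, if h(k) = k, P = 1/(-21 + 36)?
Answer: -306961/181 ≈ -1695.9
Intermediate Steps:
P = 1/15 ≈ 0.066667
F = 15/181 (F = 1/(1/15 + 12) = 1/(181/15) = 15/181 ≈ 0.082873)
F + ((5 - 31) - 6)*53 = 15/181 + ((5 - 31) - 6)*53 = 15/181 + (-26 - 6)*53 = 15/181 - 32*53 = 15/181 - 1696 = -306961/181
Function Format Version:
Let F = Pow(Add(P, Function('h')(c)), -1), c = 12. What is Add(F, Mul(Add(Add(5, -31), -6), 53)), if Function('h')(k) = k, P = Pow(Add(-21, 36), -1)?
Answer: Rational(-306961, 181) ≈ -1695.9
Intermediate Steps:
P = Rational(1, 15) (P = Pow(15, -1) = Rational(1, 15) ≈ 0.066667)
F = Rational(15, 181) (F = Pow(Add(Rational(1, 15), 12), -1) = Pow(Rational(181, 15), -1) = Rational(15, 181) ≈ 0.082873)
Add(F, Mul(Add(Add(5, -31), -6), 53)) = Add(Rational(15, 181), Mul(Add(Add(5, -31), -6), 53)) = Add(Rational(15, 181), Mul(Add(-26, -6), 53)) = Add(Rational(15, 181), Mul(-32, 53)) = Add(Rational(15, 181), -1696) = Rational(-306961, 181)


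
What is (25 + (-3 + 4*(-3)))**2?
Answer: 100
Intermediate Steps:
(25 + (-3 + 4*(-3)))**2 = (25 + (-3 - 12))**2 = (25 - 15)**2 = 10**2 = 100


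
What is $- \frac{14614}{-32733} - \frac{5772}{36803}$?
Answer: $\frac{26838782}{92667123} \approx 0.28963$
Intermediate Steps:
$- \frac{14614}{-32733} - \frac{5772}{36803} = \left(-14614\right) \left(- \frac{1}{32733}\right) - \frac{444}{2831} = \frac{14614}{32733} - \frac{444}{2831} = \frac{26838782}{92667123}$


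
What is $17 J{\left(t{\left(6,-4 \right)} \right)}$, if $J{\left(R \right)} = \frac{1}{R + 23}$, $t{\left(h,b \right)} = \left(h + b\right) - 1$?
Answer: $\frac{17}{24} \approx 0.70833$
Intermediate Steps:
$t{\left(h,b \right)} = -1 + b + h$ ($t{\left(h,b \right)} = \left(b + h\right) - 1 = -1 + b + h$)
$J{\left(R \right)} = \frac{1}{23 + R}$
$17 J{\left(t{\left(6,-4 \right)} \right)} = \frac{17}{23 - -1} = \frac{17}{23 + 1} = \frac{17}{24}$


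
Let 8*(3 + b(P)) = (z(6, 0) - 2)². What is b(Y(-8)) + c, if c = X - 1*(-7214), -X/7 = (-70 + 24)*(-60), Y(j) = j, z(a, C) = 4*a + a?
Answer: -12011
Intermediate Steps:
z(a, C) = 5*a
b(P) = 95 (b(P) = -3 + (5*6 - 2)²/8 = -3 + (30 - 2)²/8 = -3 + (⅛)*28² = -3 + (⅛)*784 = -3 + 98 = 95)
X = -19320 (X = -7*(-70 + 24)*(-60) = -(-322)*(-60) = -7*2760 = -19320)
c = -12106 (c = -19320 - 1*(-7214) = -19320 + 7214 = -12106)
b(Y(-8)) + c = 95 - 12106 = -12011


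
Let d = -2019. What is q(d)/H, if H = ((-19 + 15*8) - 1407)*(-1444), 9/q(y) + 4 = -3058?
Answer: -9/5774515568 ≈ -1.5586e-9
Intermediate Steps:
q(y) = -9/3062 (q(y) = 9/(-4 - 3058) = 9/(-3062) = 9*(-1/3062) = -9/3062)
H = 1885864 (H = ((-19 + 120) - 1407)*(-1444) = (101 - 1407)*(-1444) = -1306*(-1444) = 1885864)
q(d)/H = -9/3062/1885864 = -9/3062*1/1885864 = -9/5774515568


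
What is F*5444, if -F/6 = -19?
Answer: 620616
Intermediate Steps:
F = 114 (F = -6*(-19) = 114)
F*5444 = 114*5444 = 620616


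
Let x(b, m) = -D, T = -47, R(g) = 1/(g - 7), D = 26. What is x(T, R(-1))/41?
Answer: -26/41 ≈ -0.63415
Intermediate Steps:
R(g) = 1/(-7 + g)
x(b, m) = -26 (x(b, m) = -1*26 = -26)
x(T, R(-1))/41 = -26/41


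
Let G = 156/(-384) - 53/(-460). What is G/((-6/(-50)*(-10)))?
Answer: 357/1472 ≈ 0.24253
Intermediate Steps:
G = -1071/3680 (G = 156*(-1/384) - 53*(-1/460) = -13/32 + 53/460 = -1071/3680 ≈ -0.29103)
G/((-6/(-50)*(-10))) = -1071/(3680*(-6/(-50)*(-10))) = -1071/(3680*(-6*(-1/50)*(-10))) = -1071/(3680*((3/25)*(-10))) = -1071/(3680*(-6/5)) = -1071/3680*(-⅚) = 357/1472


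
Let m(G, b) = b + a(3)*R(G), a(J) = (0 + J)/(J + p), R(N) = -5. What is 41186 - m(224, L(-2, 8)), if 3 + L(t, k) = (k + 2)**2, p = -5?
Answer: 82163/2 ≈ 41082.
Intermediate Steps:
L(t, k) = -3 + (2 + k)**2 (L(t, k) = -3 + (k + 2)**2 = -3 + (2 + k)**2)
a(J) = J/(-5 + J) (a(J) = (0 + J)/(J - 5) = J/(-5 + J))
m(G, b) = 15/2 + b (m(G, b) = b + (3/(-5 + 3))*(-5) = b + (3/(-2))*(-5) = b + (3*(-1/2))*(-5) = b - 3/2*(-5) = b + 15/2 = 15/2 + b)
41186 - m(224, L(-2, 8)) = 41186 - (15/2 + (-3 + (2 + 8)**2)) = 41186 - (15/2 + (-3 + 10**2)) = 41186 - (15/2 + (-3 + 100)) = 41186 - (15/2 + 97) = 41186 - 1*209/2 = 41186 - 209/2 = 82163/2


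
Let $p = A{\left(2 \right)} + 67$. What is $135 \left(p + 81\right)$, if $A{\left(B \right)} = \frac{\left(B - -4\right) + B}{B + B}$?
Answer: $20250$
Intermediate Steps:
$A{\left(B \right)} = \frac{4 + 2 B}{2 B}$ ($A{\left(B \right)} = \frac{\left(B + 4\right) + B}{2 B} = \left(\left(4 + B\right) + B\right) \frac{1}{2 B} = \left(4 + 2 B\right) \frac{1}{2 B} = \frac{4 + 2 B}{2 B}$)
$p = 69$ ($p = \frac{2 + 2}{2} + 67 = \frac{1}{2} \cdot 4 + 67 = 2 + 67 = 69$)
$135 \left(p + 81\right) = 135 \left(69 + 81\right) = 135 \cdot 150 = 20250$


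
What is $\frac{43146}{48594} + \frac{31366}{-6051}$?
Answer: $- \frac{210520493}{49007049} \approx -4.2957$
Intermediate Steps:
$\frac{43146}{48594} + \frac{31366}{-6051} = 43146 \cdot \frac{1}{48594} + 31366 \left(- \frac{1}{6051}\right) = \frac{7191}{8099} - \frac{31366}{6051} = - \frac{210520493}{49007049}$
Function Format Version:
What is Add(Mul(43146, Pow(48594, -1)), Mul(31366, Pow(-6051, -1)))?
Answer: Rational(-210520493, 49007049) ≈ -4.2957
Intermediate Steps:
Add(Mul(43146, Pow(48594, -1)), Mul(31366, Pow(-6051, -1))) = Add(Mul(43146, Rational(1, 48594)), Mul(31366, Rational(-1, 6051))) = Add(Rational(7191, 8099), Rational(-31366, 6051)) = Rational(-210520493, 49007049)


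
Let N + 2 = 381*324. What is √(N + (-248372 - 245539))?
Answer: I*√370469 ≈ 608.66*I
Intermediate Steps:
N = 123442 (N = -2 + 381*324 = -2 + 123444 = 123442)
√(N + (-248372 - 245539)) = √(123442 + (-248372 - 245539)) = √(123442 - 493911) = √(-370469) = I*√370469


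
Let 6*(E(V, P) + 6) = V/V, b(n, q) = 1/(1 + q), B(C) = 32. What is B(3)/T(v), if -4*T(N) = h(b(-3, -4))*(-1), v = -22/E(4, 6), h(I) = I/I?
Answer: 128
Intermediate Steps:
h(I) = 1
E(V, P) = -35/6 (E(V, P) = -6 + (V/V)/6 = -6 + (⅙)*1 = -6 + ⅙ = -35/6)
v = 132/35 (v = -22/(-35/6) = -22*(-6/35) = 132/35 ≈ 3.7714)
T(N) = ¼ (T(N) = -(-1)/4 = -¼*(-1) = ¼)
B(3)/T(v) = 32/(¼) = 32*4 = 128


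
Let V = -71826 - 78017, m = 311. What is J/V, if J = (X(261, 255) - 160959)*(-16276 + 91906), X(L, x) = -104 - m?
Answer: 12204715620/149843 ≈ 81450.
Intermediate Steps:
X(L, x) = -415 (X(L, x) = -104 - 1*311 = -104 - 311 = -415)
V = -149843
J = -12204715620 (J = (-415 - 160959)*(-16276 + 91906) = -161374*75630 = -12204715620)
J/V = -12204715620/(-149843) = -12204715620*(-1/149843) = 12204715620/149843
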